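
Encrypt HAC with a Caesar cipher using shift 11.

SLN

H(7): 7+11=18 → S
A(0): 0+11=11 → L
C(2): 2+11=13 → N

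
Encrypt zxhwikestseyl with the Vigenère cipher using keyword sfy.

Repeat the key across the message: sfysfysfysfys
z(25)+s(18): 43≡17 → r
x(23)+f(5): 28≡2 → c
h(7)+y(24): 31≡5 → f
w(22)+s(18): 40≡14 → o
i(8)+f(5): 13 → n
k(10)+y(24): 34≡8 → i
e(4)+s(18): 22 → w
s(18)+f(5): 23 → x
t(19)+y(24): 43≡17 → r
s(18)+s(18): 36≡10 → k
e(4)+f(5): 9 → j
y(24)+y(24): 48≡22 → w
l(11)+s(18): 29≡3 → d

rcfoniwxrkjwd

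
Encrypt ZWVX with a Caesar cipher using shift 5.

Z(25): 25+5=30≡4 → E
W(22): 22+5=27≡1 → B
V(21): 21+5=26≡0 → A
X(23): 23+5=28≡2 → C

EBAC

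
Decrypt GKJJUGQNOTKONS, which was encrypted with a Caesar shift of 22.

G(6): 6−22=-16≡10 → K
K(10): 10−22=-12≡14 → O
J(9): 9−22=-13≡13 → N
J(9): 9−22=-13≡13 → N
U(20): 20−22=-2≡24 → Y
G(6): 6−22=-16≡10 → K
Q(16): 16−22=-6≡20 → U
N(13): 13−22=-9≡17 → R
O(14): 14−22=-8≡18 → S
T(19): 19−22=-3≡23 → X
K(10): 10−22=-12≡14 → O
O(14): 14−22=-8≡18 → S
N(13): 13−22=-9≡17 → R
S(18): 18−22=-4≡22 → W

KONNYKURSXOSRW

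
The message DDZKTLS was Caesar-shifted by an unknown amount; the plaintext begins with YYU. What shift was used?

From the crib: D(3)−Y(24)=-21≡5, so the shift is 5.

5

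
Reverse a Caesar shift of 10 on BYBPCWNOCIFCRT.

B(1): 1−10=-9≡17 → R
Y(24): 24−10=14 → O
B(1): 1−10=-9≡17 → R
P(15): 15−10=5 → F
C(2): 2−10=-8≡18 → S
W(22): 22−10=12 → M
N(13): 13−10=3 → D
O(14): 14−10=4 → E
C(2): 2−10=-8≡18 → S
I(8): 8−10=-2≡24 → Y
F(5): 5−10=-5≡21 → V
C(2): 2−10=-8≡18 → S
R(17): 17−10=7 → H
T(19): 19−10=9 → J

RORFSMDESYVSHJ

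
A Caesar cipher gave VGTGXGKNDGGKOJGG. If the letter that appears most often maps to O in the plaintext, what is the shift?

18

The most frequent ciphertext letter is G (appears 7 times).
G is position 6; O is position 14.
Shift = -8≡18.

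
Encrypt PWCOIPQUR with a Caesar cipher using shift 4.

TAGSMTUYV

P(15): 15+4=19 → T
W(22): 22+4=26≡0 → A
C(2): 2+4=6 → G
O(14): 14+4=18 → S
I(8): 8+4=12 → M
P(15): 15+4=19 → T
Q(16): 16+4=20 → U
U(20): 20+4=24 → Y
R(17): 17+4=21 → V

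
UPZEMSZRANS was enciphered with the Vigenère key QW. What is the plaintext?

ETJIWWJVKRC

Repeat the key across the ciphertext: QWQWQWQWQWQ
U(20)−Q(16): 4 → E
P(15)−W(22): -7≡19 → T
Z(25)−Q(16): 9 → J
E(4)−W(22): -18≡8 → I
M(12)−Q(16): -4≡22 → W
S(18)−W(22): -4≡22 → W
Z(25)−Q(16): 9 → J
R(17)−W(22): -5≡21 → V
A(0)−Q(16): -16≡10 → K
N(13)−W(22): -9≡17 → R
S(18)−Q(16): 2 → C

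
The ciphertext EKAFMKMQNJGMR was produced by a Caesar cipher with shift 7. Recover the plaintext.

XDTYFDFJGCZFK

E(4): 4−7=-3≡23 → X
K(10): 10−7=3 → D
A(0): 0−7=-7≡19 → T
F(5): 5−7=-2≡24 → Y
M(12): 12−7=5 → F
K(10): 10−7=3 → D
M(12): 12−7=5 → F
Q(16): 16−7=9 → J
N(13): 13−7=6 → G
J(9): 9−7=2 → C
G(6): 6−7=-1≡25 → Z
M(12): 12−7=5 → F
R(17): 17−7=10 → K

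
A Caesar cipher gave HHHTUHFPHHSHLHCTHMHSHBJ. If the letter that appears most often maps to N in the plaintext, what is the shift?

The most frequent ciphertext letter is H (appears 11 times).
H is position 7; N is position 13.
Shift = -6≡20.

20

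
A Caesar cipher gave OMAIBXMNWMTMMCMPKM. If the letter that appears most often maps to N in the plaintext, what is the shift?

25

The most frequent ciphertext letter is M (appears 7 times).
M is position 12; N is position 13.
Shift = -1≡25.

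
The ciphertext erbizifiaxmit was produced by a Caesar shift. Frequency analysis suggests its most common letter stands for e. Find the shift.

The most frequent ciphertext letter is i (appears 4 times).
i is position 8; e is position 4.
Shift = 4.

4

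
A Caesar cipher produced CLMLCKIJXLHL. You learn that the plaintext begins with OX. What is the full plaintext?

From the crib: C(2)−O(14)=-12≡14, so the shift is 14.
Subtract 14 from each ciphertext letter:
C(2): 2−14=-12≡14 → O
L(11): 11−14=-3≡23 → X
M(12): 12−14=-2≡24 → Y
L(11): 11−14=-3≡23 → X
C(2): 2−14=-12≡14 → O
K(10): 10−14=-4≡22 → W
I(8): 8−14=-6≡20 → U
J(9): 9−14=-5≡21 → V
X(23): 23−14=9 → J
L(11): 11−14=-3≡23 → X
H(7): 7−14=-7≡19 → T
L(11): 11−14=-3≡23 → X

OXYXOWUVJXTX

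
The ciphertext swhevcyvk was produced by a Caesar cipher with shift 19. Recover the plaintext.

s(18): 18−19=-1≡25 → z
w(22): 22−19=3 → d
h(7): 7−19=-12≡14 → o
e(4): 4−19=-15≡11 → l
v(21): 21−19=2 → c
c(2): 2−19=-17≡9 → j
y(24): 24−19=5 → f
v(21): 21−19=2 → c
k(10): 10−19=-9≡17 → r

zdolcjfcr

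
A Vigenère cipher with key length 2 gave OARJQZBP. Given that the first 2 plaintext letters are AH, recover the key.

Subtract each crib letter from the matching ciphertext letter (mod 26):
O(14)−A(0)=14 → O
A(0)−H(7)=-7≡19 → T

OT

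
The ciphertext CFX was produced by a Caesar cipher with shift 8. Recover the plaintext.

C(2): 2−8=-6≡20 → U
F(5): 5−8=-3≡23 → X
X(23): 23−8=15 → P

UXP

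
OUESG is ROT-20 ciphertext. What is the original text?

O(14): 14−20=-6≡20 → U
U(20): 20−20=0 → A
E(4): 4−20=-16≡10 → K
S(18): 18−20=-2≡24 → Y
G(6): 6−20=-14≡12 → M

UAKYM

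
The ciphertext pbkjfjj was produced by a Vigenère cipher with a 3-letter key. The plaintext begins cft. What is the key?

Subtract each crib letter from the matching ciphertext letter (mod 26):
p(15)−c(2)=13 → n
b(1)−f(5)=-4≡22 → w
k(10)−t(19)=-9≡17 → r

nwr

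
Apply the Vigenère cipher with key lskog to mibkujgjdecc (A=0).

Repeat the key across the message: lskoglskogls
m(12)+l(11): 23 → x
i(8)+s(18): 26≡0 → a
b(1)+k(10): 11 → l
k(10)+o(14): 24 → y
u(20)+g(6): 26≡0 → a
j(9)+l(11): 20 → u
g(6)+s(18): 24 → y
j(9)+k(10): 19 → t
d(3)+o(14): 17 → r
e(4)+g(6): 10 → k
c(2)+l(11): 13 → n
c(2)+s(18): 20 → u

xalyauytrknu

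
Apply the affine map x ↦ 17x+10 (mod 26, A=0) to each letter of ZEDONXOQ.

Z(25): 17·25+10=435≡19 → T
E(4): 17·4+10=78≡0 → A
D(3): 17·3+10=61≡9 → J
O(14): 17·14+10=248≡14 → O
N(13): 17·13+10=231≡23 → X
X(23): 17·23+10=401≡11 → L
O(14): 17·14+10=248≡14 → O
Q(16): 17·16+10=282≡22 → W

TAJOXLOW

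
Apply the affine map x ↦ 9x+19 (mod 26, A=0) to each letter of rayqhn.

r(17): 9·17+19=172≡16 → q
a(0): 9·0+19=19 → t
y(24): 9·24+19=235≡1 → b
q(16): 9·16+19=163≡7 → h
h(7): 9·7+19=82≡4 → e
n(13): 9·13+19=136≡6 → g

qtbheg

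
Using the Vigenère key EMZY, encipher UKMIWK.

Repeat the key across the message: EMZYEM
U(20)+E(4): 24 → Y
K(10)+M(12): 22 → W
M(12)+Z(25): 37≡11 → L
I(8)+Y(24): 32≡6 → G
W(22)+E(4): 26≡0 → A
K(10)+M(12): 22 → W

YWLGAW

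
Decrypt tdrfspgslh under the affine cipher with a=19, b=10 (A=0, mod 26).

vbzxkdiklt

The inverse of 19 mod 26 is 11, since 19·11=209≡1. Apply D(y)=11·(y−10) mod 26:
t(19): 11·(19−10)=99≡21 → v
d(3): 11·(3−10)=-77≡1 → b
r(17): 11·(17−10)=77≡25 → z
f(5): 11·(5−10)=-55≡23 → x
s(18): 11·(18−10)=88≡10 → k
p(15): 11·(15−10)=55≡3 → d
g(6): 11·(6−10)=-44≡8 → i
s(18): 11·(18−10)=88≡10 → k
l(11): 11·(11−10)=11 → l
h(7): 11·(7−10)=-33≡19 → t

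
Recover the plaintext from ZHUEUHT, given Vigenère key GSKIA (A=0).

TPKWUBB

Repeat the key across the ciphertext: GSKIAGS
Z(25)−G(6): 19 → T
H(7)−S(18): -11≡15 → P
U(20)−K(10): 10 → K
E(4)−I(8): -4≡22 → W
U(20)−A(0): 20 → U
H(7)−G(6): 1 → B
T(19)−S(18): 1 → B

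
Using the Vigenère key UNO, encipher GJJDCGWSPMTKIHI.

AWXXPUQFDGGYCUW

Repeat the key across the message: UNOUNOUNOUNOUNO
G(6)+U(20): 26≡0 → A
J(9)+N(13): 22 → W
J(9)+O(14): 23 → X
D(3)+U(20): 23 → X
C(2)+N(13): 15 → P
G(6)+O(14): 20 → U
W(22)+U(20): 42≡16 → Q
S(18)+N(13): 31≡5 → F
P(15)+O(14): 29≡3 → D
M(12)+U(20): 32≡6 → G
T(19)+N(13): 32≡6 → G
K(10)+O(14): 24 → Y
I(8)+U(20): 28≡2 → C
H(7)+N(13): 20 → U
I(8)+O(14): 22 → W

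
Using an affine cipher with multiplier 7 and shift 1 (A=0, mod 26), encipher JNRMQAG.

J(9): 7·9+1=64≡12 → M
N(13): 7·13+1=92≡14 → O
R(17): 7·17+1=120≡16 → Q
M(12): 7·12+1=85≡7 → H
Q(16): 7·16+1=113≡9 → J
A(0): 7·0+1=1 → B
G(6): 7·6+1=43≡17 → R

MOQHJBR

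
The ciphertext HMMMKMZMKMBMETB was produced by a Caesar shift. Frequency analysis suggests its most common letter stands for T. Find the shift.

The most frequent ciphertext letter is M (appears 7 times).
M is position 12; T is position 19.
Shift = -7≡19.

19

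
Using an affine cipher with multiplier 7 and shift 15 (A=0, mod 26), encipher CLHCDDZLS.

DOMDKKIOL

C(2): 7·2+15=29≡3 → D
L(11): 7·11+15=92≡14 → O
H(7): 7·7+15=64≡12 → M
C(2): 7·2+15=29≡3 → D
D(3): 7·3+15=36≡10 → K
D(3): 7·3+15=36≡10 → K
Z(25): 7·25+15=190≡8 → I
L(11): 7·11+15=92≡14 → O
S(18): 7·18+15=141≡11 → L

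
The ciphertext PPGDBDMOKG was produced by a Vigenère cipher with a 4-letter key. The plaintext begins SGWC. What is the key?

XJKB

Subtract each crib letter from the matching ciphertext letter (mod 26):
P(15)−S(18)=-3≡23 → X
P(15)−G(6)=9 → J
G(6)−W(22)=-16≡10 → K
D(3)−C(2)=1 → B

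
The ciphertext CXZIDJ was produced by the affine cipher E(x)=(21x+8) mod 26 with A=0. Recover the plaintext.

The inverse of 21 mod 26 is 5, since 21·5=105≡1. Apply D(y)=5·(y−8) mod 26:
C(2): 5·(2−8)=-30≡22 → W
X(23): 5·(23−8)=75≡23 → X
Z(25): 5·(25−8)=85≡7 → H
I(8): 5·(8−8)=0 → A
D(3): 5·(3−8)=-25≡1 → B
J(9): 5·(9−8)=5 → F

WXHABF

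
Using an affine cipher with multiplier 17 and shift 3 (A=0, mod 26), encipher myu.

zvf

m(12): 17·12+3=207≡25 → z
y(24): 17·24+3=411≡21 → v
u(20): 17·20+3=343≡5 → f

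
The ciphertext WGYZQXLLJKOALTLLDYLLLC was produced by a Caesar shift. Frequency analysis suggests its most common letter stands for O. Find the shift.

23

The most frequent ciphertext letter is L (appears 8 times).
L is position 11; O is position 14.
Shift = -3≡23.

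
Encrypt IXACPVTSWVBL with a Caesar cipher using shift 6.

ODGIVBZYCBHR

I(8): 8+6=14 → O
X(23): 23+6=29≡3 → D
A(0): 0+6=6 → G
C(2): 2+6=8 → I
P(15): 15+6=21 → V
V(21): 21+6=27≡1 → B
T(19): 19+6=25 → Z
S(18): 18+6=24 → Y
W(22): 22+6=28≡2 → C
V(21): 21+6=27≡1 → B
B(1): 1+6=7 → H
L(11): 11+6=17 → R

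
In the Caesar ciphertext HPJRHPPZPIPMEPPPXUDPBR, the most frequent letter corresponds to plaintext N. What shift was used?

2

The most frequent ciphertext letter is P (appears 9 times).
P is position 15; N is position 13.
Shift = 2.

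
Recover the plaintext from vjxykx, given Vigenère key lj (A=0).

kampzo

Repeat the key across the ciphertext: ljljlj
v(21)−l(11): 10 → k
j(9)−j(9): 0 → a
x(23)−l(11): 12 → m
y(24)−j(9): 15 → p
k(10)−l(11): -1≡25 → z
x(23)−j(9): 14 → o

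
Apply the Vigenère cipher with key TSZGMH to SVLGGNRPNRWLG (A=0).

LNKMSUKHMXISZ

Repeat the key across the message: TSZGMHTSZGMHT
S(18)+T(19): 37≡11 → L
V(21)+S(18): 39≡13 → N
L(11)+Z(25): 36≡10 → K
G(6)+G(6): 12 → M
G(6)+M(12): 18 → S
N(13)+H(7): 20 → U
R(17)+T(19): 36≡10 → K
P(15)+S(18): 33≡7 → H
N(13)+Z(25): 38≡12 → M
R(17)+G(6): 23 → X
W(22)+M(12): 34≡8 → I
L(11)+H(7): 18 → S
G(6)+T(19): 25 → Z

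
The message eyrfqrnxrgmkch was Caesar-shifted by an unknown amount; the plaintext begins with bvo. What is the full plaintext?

bvocnokuodjhze

From the crib: e(4)−b(1)=3, so the shift is 3.
Subtract 3 from each ciphertext letter:
e(4): 4−3=1 → b
y(24): 24−3=21 → v
r(17): 17−3=14 → o
f(5): 5−3=2 → c
q(16): 16−3=13 → n
r(17): 17−3=14 → o
n(13): 13−3=10 → k
x(23): 23−3=20 → u
r(17): 17−3=14 → o
g(6): 6−3=3 → d
m(12): 12−3=9 → j
k(10): 10−3=7 → h
c(2): 2−3=-1≡25 → z
h(7): 7−3=4 → e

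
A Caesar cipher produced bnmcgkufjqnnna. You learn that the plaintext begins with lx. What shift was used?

From the crib: b(1)−l(11)=-10≡16, so the shift is 16.

16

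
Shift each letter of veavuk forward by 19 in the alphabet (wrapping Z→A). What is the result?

v(21): 21+19=40≡14 → o
e(4): 4+19=23 → x
a(0): 0+19=19 → t
v(21): 21+19=40≡14 → o
u(20): 20+19=39≡13 → n
k(10): 10+19=29≡3 → d

oxtond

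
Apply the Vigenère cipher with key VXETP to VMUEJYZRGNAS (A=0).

QJYXYTWVZCVP

Repeat the key across the message: VXETPVXETPVX
V(21)+V(21): 42≡16 → Q
M(12)+X(23): 35≡9 → J
U(20)+E(4): 24 → Y
E(4)+T(19): 23 → X
J(9)+P(15): 24 → Y
Y(24)+V(21): 45≡19 → T
Z(25)+X(23): 48≡22 → W
R(17)+E(4): 21 → V
G(6)+T(19): 25 → Z
N(13)+P(15): 28≡2 → C
A(0)+V(21): 21 → V
S(18)+X(23): 41≡15 → P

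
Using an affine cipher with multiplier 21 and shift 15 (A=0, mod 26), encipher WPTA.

JSYP

W(22): 21·22+15=477≡9 → J
P(15): 21·15+15=330≡18 → S
T(19): 21·19+15=414≡24 → Y
A(0): 21·0+15=15 → P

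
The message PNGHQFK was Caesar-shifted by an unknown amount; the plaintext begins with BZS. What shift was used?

From the crib: P(15)−B(1)=14, so the shift is 14.

14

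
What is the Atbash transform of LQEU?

L(11) → O(14)
Q(16) → J(9)
E(4) → V(21)
U(20) → F(5)

OJVF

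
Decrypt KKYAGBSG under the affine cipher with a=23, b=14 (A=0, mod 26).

The inverse of 23 mod 26 is 17, since 23·17=391≡1. Apply D(y)=17·(y−14) mod 26:
K(10): 17·(10−14)=-68≡10 → K
K(10): 17·(10−14)=-68≡10 → K
Y(24): 17·(24−14)=170≡14 → O
A(0): 17·(0−14)=-238≡22 → W
G(6): 17·(6−14)=-136≡20 → U
B(1): 17·(1−14)=-221≡13 → N
S(18): 17·(18−14)=68≡16 → Q
G(6): 17·(6−14)=-136≡20 → U

KKOWUNQU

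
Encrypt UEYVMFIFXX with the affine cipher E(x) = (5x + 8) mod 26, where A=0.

U(20): 5·20+8=108≡4 → E
E(4): 5·4+8=28≡2 → C
Y(24): 5·24+8=128≡24 → Y
V(21): 5·21+8=113≡9 → J
M(12): 5·12+8=68≡16 → Q
F(5): 5·5+8=33≡7 → H
I(8): 5·8+8=48≡22 → W
F(5): 5·5+8=33≡7 → H
X(23): 5·23+8=123≡19 → T
X(23): 5·23+8=123≡19 → T

ECYJQHWHTT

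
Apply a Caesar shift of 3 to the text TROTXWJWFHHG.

T(19): 19+3=22 → W
R(17): 17+3=20 → U
O(14): 14+3=17 → R
T(19): 19+3=22 → W
X(23): 23+3=26≡0 → A
W(22): 22+3=25 → Z
J(9): 9+3=12 → M
W(22): 22+3=25 → Z
F(5): 5+3=8 → I
H(7): 7+3=10 → K
H(7): 7+3=10 → K
G(6): 6+3=9 → J

WURWAZMZIKKJ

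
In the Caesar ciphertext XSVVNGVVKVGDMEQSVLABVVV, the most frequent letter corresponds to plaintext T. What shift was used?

2

The most frequent ciphertext letter is V (appears 9 times).
V is position 21; T is position 19.
Shift = 2.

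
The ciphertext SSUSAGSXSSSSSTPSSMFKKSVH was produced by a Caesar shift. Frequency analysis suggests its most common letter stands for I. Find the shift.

10

The most frequent ciphertext letter is S (appears 12 times).
S is position 18; I is position 8.
Shift = 10.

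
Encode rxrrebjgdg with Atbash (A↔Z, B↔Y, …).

r(17) → i(8)
x(23) → c(2)
r(17) → i(8)
r(17) → i(8)
e(4) → v(21)
b(1) → y(24)
j(9) → q(16)
g(6) → t(19)
d(3) → w(22)
g(6) → t(19)

iciivyqtwt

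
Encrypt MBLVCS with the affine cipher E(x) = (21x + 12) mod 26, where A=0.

M(12): 21·12+12=264≡4 → E
B(1): 21·1+12=33≡7 → H
L(11): 21·11+12=243≡9 → J
V(21): 21·21+12=453≡11 → L
C(2): 21·2+12=54≡2 → C
S(18): 21·18+12=390≡0 → A

EHJLCA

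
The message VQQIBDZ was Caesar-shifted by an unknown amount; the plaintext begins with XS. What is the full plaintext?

From the crib: V(21)−X(23)=-2≡24, so the shift is 24.
Subtract 24 from each ciphertext letter:
V(21): 21−24=-3≡23 → X
Q(16): 16−24=-8≡18 → S
Q(16): 16−24=-8≡18 → S
I(8): 8−24=-16≡10 → K
B(1): 1−24=-23≡3 → D
D(3): 3−24=-21≡5 → F
Z(25): 25−24=1 → B

XSSKDFB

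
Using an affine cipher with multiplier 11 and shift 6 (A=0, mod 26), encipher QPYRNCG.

Q(16): 11·16+6=182≡0 → A
P(15): 11·15+6=171≡15 → P
Y(24): 11·24+6=270≡10 → K
R(17): 11·17+6=193≡11 → L
N(13): 11·13+6=149≡19 → T
C(2): 11·2+6=28≡2 → C
G(6): 11·6+6=72≡20 → U

APKLTCU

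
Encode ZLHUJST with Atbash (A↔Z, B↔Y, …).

Z(25) → A(0)
L(11) → O(14)
H(7) → S(18)
U(20) → F(5)
J(9) → Q(16)
S(18) → H(7)
T(19) → G(6)

AOSFQHG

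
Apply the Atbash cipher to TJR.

T(19) → G(6)
J(9) → Q(16)
R(17) → I(8)

GQI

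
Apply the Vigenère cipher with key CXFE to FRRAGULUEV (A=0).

HOWEIRQYGS

Repeat the key across the message: CXFECXFECX
F(5)+C(2): 7 → H
R(17)+X(23): 40≡14 → O
R(17)+F(5): 22 → W
A(0)+E(4): 4 → E
G(6)+C(2): 8 → I
U(20)+X(23): 43≡17 → R
L(11)+F(5): 16 → Q
U(20)+E(4): 24 → Y
E(4)+C(2): 6 → G
V(21)+X(23): 44≡18 → S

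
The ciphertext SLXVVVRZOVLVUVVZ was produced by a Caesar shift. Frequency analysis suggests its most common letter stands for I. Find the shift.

13

The most frequent ciphertext letter is V (appears 7 times).
V is position 21; I is position 8.
Shift = 13.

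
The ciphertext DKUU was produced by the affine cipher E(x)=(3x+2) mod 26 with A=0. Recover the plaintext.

The inverse of 3 mod 26 is 9, since 3·9=27≡1. Apply D(y)=9·(y−2) mod 26:
D(3): 9·(3−2)=9 → J
K(10): 9·(10−2)=72≡20 → U
U(20): 9·(20−2)=162≡6 → G
U(20): 9·(20−2)=162≡6 → G

JUGG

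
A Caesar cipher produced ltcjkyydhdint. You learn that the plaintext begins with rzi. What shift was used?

20

From the crib: l(11)−r(17)=-6≡20, so the shift is 20.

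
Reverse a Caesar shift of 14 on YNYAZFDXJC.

KZKMLRPJVO

Y(24): 24−14=10 → K
N(13): 13−14=-1≡25 → Z
Y(24): 24−14=10 → K
A(0): 0−14=-14≡12 → M
Z(25): 25−14=11 → L
F(5): 5−14=-9≡17 → R
D(3): 3−14=-11≡15 → P
X(23): 23−14=9 → J
J(9): 9−14=-5≡21 → V
C(2): 2−14=-12≡14 → O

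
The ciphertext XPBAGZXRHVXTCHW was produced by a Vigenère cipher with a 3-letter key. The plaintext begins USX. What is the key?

DXE

Subtract each crib letter from the matching ciphertext letter (mod 26):
X(23)−U(20)=3 → D
P(15)−S(18)=-3≡23 → X
B(1)−X(23)=-22≡4 → E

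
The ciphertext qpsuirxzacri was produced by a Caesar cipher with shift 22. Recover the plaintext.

q(16): 16−22=-6≡20 → u
p(15): 15−22=-7≡19 → t
s(18): 18−22=-4≡22 → w
u(20): 20−22=-2≡24 → y
i(8): 8−22=-14≡12 → m
r(17): 17−22=-5≡21 → v
x(23): 23−22=1 → b
z(25): 25−22=3 → d
a(0): 0−22=-22≡4 → e
c(2): 2−22=-20≡6 → g
r(17): 17−22=-5≡21 → v
i(8): 8−22=-14≡12 → m

utwymvbdegvm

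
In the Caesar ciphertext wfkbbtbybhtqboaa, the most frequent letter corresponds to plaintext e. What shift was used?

The most frequent ciphertext letter is b (appears 5 times).
b is position 1; e is position 4.
Shift = -3≡23.

23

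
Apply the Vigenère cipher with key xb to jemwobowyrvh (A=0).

gfjxlclxvssi

Repeat the key across the message: xbxbxbxbxbxb
j(9)+x(23): 32≡6 → g
e(4)+b(1): 5 → f
m(12)+x(23): 35≡9 → j
w(22)+b(1): 23 → x
o(14)+x(23): 37≡11 → l
b(1)+b(1): 2 → c
o(14)+x(23): 37≡11 → l
w(22)+b(1): 23 → x
y(24)+x(23): 47≡21 → v
r(17)+b(1): 18 → s
v(21)+x(23): 44≡18 → s
h(7)+b(1): 8 → i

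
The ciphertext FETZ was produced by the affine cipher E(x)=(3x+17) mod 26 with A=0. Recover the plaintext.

The inverse of 3 mod 26 is 9, since 3·9=27≡1. Apply D(y)=9·(y−17) mod 26:
F(5): 9·(5−17)=-108≡22 → W
E(4): 9·(4−17)=-117≡13 → N
T(19): 9·(19−17)=18 → S
Z(25): 9·(25−17)=72≡20 → U

WNSU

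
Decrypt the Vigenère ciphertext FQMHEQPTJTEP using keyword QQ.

PAWROAZDTDOZ

Repeat the key across the ciphertext: QQQQQQQQQQQQ
F(5)−Q(16): -11≡15 → P
Q(16)−Q(16): 0 → A
M(12)−Q(16): -4≡22 → W
H(7)−Q(16): -9≡17 → R
E(4)−Q(16): -12≡14 → O
Q(16)−Q(16): 0 → A
P(15)−Q(16): -1≡25 → Z
T(19)−Q(16): 3 → D
J(9)−Q(16): -7≡19 → T
T(19)−Q(16): 3 → D
E(4)−Q(16): -12≡14 → O
P(15)−Q(16): -1≡25 → Z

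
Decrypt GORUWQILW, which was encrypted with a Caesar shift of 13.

G(6): 6−13=-7≡19 → T
O(14): 14−13=1 → B
R(17): 17−13=4 → E
U(20): 20−13=7 → H
W(22): 22−13=9 → J
Q(16): 16−13=3 → D
I(8): 8−13=-5≡21 → V
L(11): 11−13=-2≡24 → Y
W(22): 22−13=9 → J

TBEHJDVYJ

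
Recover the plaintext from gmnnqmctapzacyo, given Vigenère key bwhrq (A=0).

fqgwalgmjzyevhy

Repeat the key across the ciphertext: bwhrqbwhrqbwhrq
g(6)−b(1): 5 → f
m(12)−w(22): -10≡16 → q
n(13)−h(7): 6 → g
n(13)−r(17): -4≡22 → w
q(16)−q(16): 0 → a
m(12)−b(1): 11 → l
c(2)−w(22): -20≡6 → g
t(19)−h(7): 12 → m
a(0)−r(17): -17≡9 → j
p(15)−q(16): -1≡25 → z
z(25)−b(1): 24 → y
a(0)−w(22): -22≡4 → e
c(2)−h(7): -5≡21 → v
y(24)−r(17): 7 → h
o(14)−q(16): -2≡24 → y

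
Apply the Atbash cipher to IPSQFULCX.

I(8) → R(17)
P(15) → K(10)
S(18) → H(7)
Q(16) → J(9)
F(5) → U(20)
U(20) → F(5)
L(11) → O(14)
C(2) → X(23)
X(23) → C(2)

RKHJUFOXC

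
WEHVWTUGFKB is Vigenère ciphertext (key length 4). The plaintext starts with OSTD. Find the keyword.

IMOS

Subtract each crib letter from the matching ciphertext letter (mod 26):
W(22)−O(14)=8 → I
E(4)−S(18)=-14≡12 → M
H(7)−T(19)=-12≡14 → O
V(21)−D(3)=18 → S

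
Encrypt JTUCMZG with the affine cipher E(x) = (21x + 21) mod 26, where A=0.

J(9): 21·9+21=210≡2 → C
T(19): 21·19+21=420≡4 → E
U(20): 21·20+21=441≡25 → Z
C(2): 21·2+21=63≡11 → L
M(12): 21·12+21=273≡13 → N
Z(25): 21·25+21=546≡0 → A
G(6): 21·6+21=147≡17 → R

CEZLNAR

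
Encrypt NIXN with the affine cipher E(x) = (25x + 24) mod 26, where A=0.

N(13): 25·13+24=349≡11 → L
I(8): 25·8+24=224≡16 → Q
X(23): 25·23+24=599≡1 → B
N(13): 25·13+24=349≡11 → L

LQBL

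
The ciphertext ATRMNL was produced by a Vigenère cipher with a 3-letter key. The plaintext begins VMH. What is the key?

FHK

Subtract each crib letter from the matching ciphertext letter (mod 26):
A(0)−V(21)=-21≡5 → F
T(19)−M(12)=7 → H
R(17)−H(7)=10 → K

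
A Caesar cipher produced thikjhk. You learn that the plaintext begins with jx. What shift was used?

10

From the crib: t(19)−j(9)=10, so the shift is 10.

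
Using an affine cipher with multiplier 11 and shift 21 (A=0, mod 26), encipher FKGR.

YBJA

F(5): 11·5+21=76≡24 → Y
K(10): 11·10+21=131≡1 → B
G(6): 11·6+21=87≡9 → J
R(17): 11·17+21=208≡0 → A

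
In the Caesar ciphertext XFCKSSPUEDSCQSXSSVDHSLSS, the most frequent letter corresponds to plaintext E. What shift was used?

14

The most frequent ciphertext letter is S (appears 9 times).
S is position 18; E is position 4.
Shift = 14.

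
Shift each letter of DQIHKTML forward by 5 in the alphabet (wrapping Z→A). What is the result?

D(3): 3+5=8 → I
Q(16): 16+5=21 → V
I(8): 8+5=13 → N
H(7): 7+5=12 → M
K(10): 10+5=15 → P
T(19): 19+5=24 → Y
M(12): 12+5=17 → R
L(11): 11+5=16 → Q

IVNMPYRQ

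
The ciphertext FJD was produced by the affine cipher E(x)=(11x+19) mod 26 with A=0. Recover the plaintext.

The inverse of 11 mod 26 is 19, since 11·19=209≡1. Apply D(y)=19·(y−19) mod 26:
F(5): 19·(5−19)=-266≡20 → U
J(9): 19·(9−19)=-190≡18 → S
D(3): 19·(3−19)=-304≡8 → I

USI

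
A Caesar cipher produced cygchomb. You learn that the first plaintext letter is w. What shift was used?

6

From the crib: c(2)−w(22)=-20≡6, so the shift is 6.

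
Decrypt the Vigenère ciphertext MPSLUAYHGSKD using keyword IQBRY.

EZRUWSIGPUCN

Repeat the key across the ciphertext: IQBRYIQBRYIQ
M(12)−I(8): 4 → E
P(15)−Q(16): -1≡25 → Z
S(18)−B(1): 17 → R
L(11)−R(17): -6≡20 → U
U(20)−Y(24): -4≡22 → W
A(0)−I(8): -8≡18 → S
Y(24)−Q(16): 8 → I
H(7)−B(1): 6 → G
G(6)−R(17): -11≡15 → P
S(18)−Y(24): -6≡20 → U
K(10)−I(8): 2 → C
D(3)−Q(16): -13≡13 → N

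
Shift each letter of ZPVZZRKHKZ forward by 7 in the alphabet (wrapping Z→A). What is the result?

Z(25): 25+7=32≡6 → G
P(15): 15+7=22 → W
V(21): 21+7=28≡2 → C
Z(25): 25+7=32≡6 → G
Z(25): 25+7=32≡6 → G
R(17): 17+7=24 → Y
K(10): 10+7=17 → R
H(7): 7+7=14 → O
K(10): 10+7=17 → R
Z(25): 25+7=32≡6 → G

GWCGGYRORG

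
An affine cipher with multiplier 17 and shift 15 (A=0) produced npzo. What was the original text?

gawd

The inverse of 17 mod 26 is 23, since 17·23=391≡1. Apply D(y)=23·(y−15) mod 26:
n(13): 23·(13−15)=-46≡6 → g
p(15): 23·(15−15)=0 → a
z(25): 23·(25−15)=230≡22 → w
o(14): 23·(14−15)=-23≡3 → d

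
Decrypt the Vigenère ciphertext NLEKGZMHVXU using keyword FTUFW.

Repeat the key across the ciphertext: FTUFWFTUFWF
N(13)−F(5): 8 → I
L(11)−T(19): -8≡18 → S
E(4)−U(20): -16≡10 → K
K(10)−F(5): 5 → F
G(6)−W(22): -16≡10 → K
Z(25)−F(5): 20 → U
M(12)−T(19): -7≡19 → T
H(7)−U(20): -13≡13 → N
V(21)−F(5): 16 → Q
X(23)−W(22): 1 → B
U(20)−F(5): 15 → P

ISKFKUTNQBP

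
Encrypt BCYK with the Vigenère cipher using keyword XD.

YFVN

Repeat the key across the message: XDXD
B(1)+X(23): 24 → Y
C(2)+D(3): 5 → F
Y(24)+X(23): 47≡21 → V
K(10)+D(3): 13 → N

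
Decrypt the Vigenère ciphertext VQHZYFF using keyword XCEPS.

YODKGID

Repeat the key across the ciphertext: XCEPSXC
V(21)−X(23): -2≡24 → Y
Q(16)−C(2): 14 → O
H(7)−E(4): 3 → D
Z(25)−P(15): 10 → K
Y(24)−S(18): 6 → G
F(5)−X(23): -18≡8 → I
F(5)−C(2): 3 → D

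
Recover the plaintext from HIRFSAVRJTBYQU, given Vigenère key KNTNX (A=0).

XVYSVQIYWWRLXH

Repeat the key across the ciphertext: KNTNXKNTNXKNTN
H(7)−K(10): -3≡23 → X
I(8)−N(13): -5≡21 → V
R(17)−T(19): -2≡24 → Y
F(5)−N(13): -8≡18 → S
S(18)−X(23): -5≡21 → V
A(0)−K(10): -10≡16 → Q
V(21)−N(13): 8 → I
R(17)−T(19): -2≡24 → Y
J(9)−N(13): -4≡22 → W
T(19)−X(23): -4≡22 → W
B(1)−K(10): -9≡17 → R
Y(24)−N(13): 11 → L
Q(16)−T(19): -3≡23 → X
U(20)−N(13): 7 → H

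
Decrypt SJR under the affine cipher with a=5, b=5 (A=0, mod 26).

NGS

The inverse of 5 mod 26 is 21, since 5·21=105≡1. Apply D(y)=21·(y−5) mod 26:
S(18): 21·(18−5)=273≡13 → N
J(9): 21·(9−5)=84≡6 → G
R(17): 21·(17−5)=252≡18 → S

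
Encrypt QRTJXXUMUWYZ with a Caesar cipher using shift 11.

Q(16): 16+11=27≡1 → B
R(17): 17+11=28≡2 → C
T(19): 19+11=30≡4 → E
J(9): 9+11=20 → U
X(23): 23+11=34≡8 → I
X(23): 23+11=34≡8 → I
U(20): 20+11=31≡5 → F
M(12): 12+11=23 → X
U(20): 20+11=31≡5 → F
W(22): 22+11=33≡7 → H
Y(24): 24+11=35≡9 → J
Z(25): 25+11=36≡10 → K

BCEUIIFXFHJK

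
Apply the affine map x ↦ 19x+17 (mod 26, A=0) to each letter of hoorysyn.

uxxcfvfe

h(7): 19·7+17=150≡20 → u
o(14): 19·14+17=283≡23 → x
o(14): 19·14+17=283≡23 → x
r(17): 19·17+17=340≡2 → c
y(24): 19·24+17=473≡5 → f
s(18): 19·18+17=359≡21 → v
y(24): 19·24+17=473≡5 → f
n(13): 19·13+17=264≡4 → e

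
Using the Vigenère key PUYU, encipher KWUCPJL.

Repeat the key across the message: PUYUPUY
K(10)+P(15): 25 → Z
W(22)+U(20): 42≡16 → Q
U(20)+Y(24): 44≡18 → S
C(2)+U(20): 22 → W
P(15)+P(15): 30≡4 → E
J(9)+U(20): 29≡3 → D
L(11)+Y(24): 35≡9 → J

ZQSWEDJ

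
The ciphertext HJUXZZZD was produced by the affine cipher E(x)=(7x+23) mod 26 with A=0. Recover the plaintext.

The inverse of 7 mod 26 is 15, since 7·15=105≡1. Apply D(y)=15·(y−23) mod 26:
H(7): 15·(7−23)=-240≡20 → U
J(9): 15·(9−23)=-210≡24 → Y
U(20): 15·(20−23)=-45≡7 → H
X(23): 15·(23−23)=0 → A
Z(25): 15·(25−23)=30≡4 → E
Z(25): 15·(25−23)=30≡4 → E
Z(25): 15·(25−23)=30≡4 → E
D(3): 15·(3−23)=-300≡12 → M

UYHAEEEM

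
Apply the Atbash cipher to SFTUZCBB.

HUGFAXYY

S(18) → H(7)
F(5) → U(20)
T(19) → G(6)
U(20) → F(5)
Z(25) → A(0)
C(2) → X(23)
B(1) → Y(24)
B(1) → Y(24)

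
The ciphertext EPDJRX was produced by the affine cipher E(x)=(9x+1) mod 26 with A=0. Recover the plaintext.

JQGYWO

The inverse of 9 mod 26 is 3, since 9·3=27≡1. Apply D(y)=3·(y−1) mod 26:
E(4): 3·(4−1)=9 → J
P(15): 3·(15−1)=42≡16 → Q
D(3): 3·(3−1)=6 → G
J(9): 3·(9−1)=24 → Y
R(17): 3·(17−1)=48≡22 → W
X(23): 3·(23−1)=66≡14 → O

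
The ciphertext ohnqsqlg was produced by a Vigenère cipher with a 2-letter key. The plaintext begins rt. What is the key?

Subtract each crib letter from the matching ciphertext letter (mod 26):
o(14)−r(17)=-3≡23 → x
h(7)−t(19)=-12≡14 → o

xo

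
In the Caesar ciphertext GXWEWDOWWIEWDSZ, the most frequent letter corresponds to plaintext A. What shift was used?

The most frequent ciphertext letter is W (appears 5 times).
W is position 22; A is position 0.
Shift = 22.

22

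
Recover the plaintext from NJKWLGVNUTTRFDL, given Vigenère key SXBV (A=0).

VMJBTJUSCWSWNGK

Repeat the key across the ciphertext: SXBVSXBVSXBVSXB
N(13)−S(18): -5≡21 → V
J(9)−X(23): -14≡12 → M
K(10)−B(1): 9 → J
W(22)−V(21): 1 → B
L(11)−S(18): -7≡19 → T
G(6)−X(23): -17≡9 → J
V(21)−B(1): 20 → U
N(13)−V(21): -8≡18 → S
U(20)−S(18): 2 → C
T(19)−X(23): -4≡22 → W
T(19)−B(1): 18 → S
R(17)−V(21): -4≡22 → W
F(5)−S(18): -13≡13 → N
D(3)−X(23): -20≡6 → G
L(11)−B(1): 10 → K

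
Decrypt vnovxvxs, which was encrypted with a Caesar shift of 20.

v(21): 21−20=1 → b
n(13): 13−20=-7≡19 → t
o(14): 14−20=-6≡20 → u
v(21): 21−20=1 → b
x(23): 23−20=3 → d
v(21): 21−20=1 → b
x(23): 23−20=3 → d
s(18): 18−20=-2≡24 → y

btubdbdy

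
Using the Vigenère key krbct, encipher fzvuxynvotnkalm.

Repeat the key across the message: krbctkrbctkrbct
f(5)+k(10): 15 → p
z(25)+r(17): 42≡16 → q
v(21)+b(1): 22 → w
u(20)+c(2): 22 → w
x(23)+t(19): 42≡16 → q
y(24)+k(10): 34≡8 → i
n(13)+r(17): 30≡4 → e
v(21)+b(1): 22 → w
o(14)+c(2): 16 → q
t(19)+t(19): 38≡12 → m
n(13)+k(10): 23 → x
k(10)+r(17): 27≡1 → b
a(0)+b(1): 1 → b
l(11)+c(2): 13 → n
m(12)+t(19): 31≡5 → f

pqwwqiewqmxbbnf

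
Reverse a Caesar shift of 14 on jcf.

j(9): 9−14=-5≡21 → v
c(2): 2−14=-12≡14 → o
f(5): 5−14=-9≡17 → r

vor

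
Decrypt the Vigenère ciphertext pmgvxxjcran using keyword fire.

keprspsymsw

Repeat the key across the ciphertext: firefirefir
p(15)−f(5): 10 → k
m(12)−i(8): 4 → e
g(6)−r(17): -11≡15 → p
v(21)−e(4): 17 → r
x(23)−f(5): 18 → s
x(23)−i(8): 15 → p
j(9)−r(17): -8≡18 → s
c(2)−e(4): -2≡24 → y
r(17)−f(5): 12 → m
a(0)−i(8): -8≡18 → s
n(13)−r(17): -4≡22 → w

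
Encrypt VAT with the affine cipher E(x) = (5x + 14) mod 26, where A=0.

POF

V(21): 5·21+14=119≡15 → P
A(0): 5·0+14=14 → O
T(19): 5·19+14=109≡5 → F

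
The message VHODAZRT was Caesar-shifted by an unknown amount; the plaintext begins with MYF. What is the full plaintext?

From the crib: V(21)−M(12)=9, so the shift is 9.
Subtract 9 from each ciphertext letter:
V(21): 21−9=12 → M
H(7): 7−9=-2≡24 → Y
O(14): 14−9=5 → F
D(3): 3−9=-6≡20 → U
A(0): 0−9=-9≡17 → R
Z(25): 25−9=16 → Q
R(17): 17−9=8 → I
T(19): 19−9=10 → K

MYFURQIK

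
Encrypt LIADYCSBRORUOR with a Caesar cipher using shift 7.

L(11): 11+7=18 → S
I(8): 8+7=15 → P
A(0): 0+7=7 → H
D(3): 3+7=10 → K
Y(24): 24+7=31≡5 → F
C(2): 2+7=9 → J
S(18): 18+7=25 → Z
B(1): 1+7=8 → I
R(17): 17+7=24 → Y
O(14): 14+7=21 → V
R(17): 17+7=24 → Y
U(20): 20+7=27≡1 → B
O(14): 14+7=21 → V
R(17): 17+7=24 → Y

SPHKFJZIYVYBVY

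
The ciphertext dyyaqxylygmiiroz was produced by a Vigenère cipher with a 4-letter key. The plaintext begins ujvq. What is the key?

jpdk

Subtract each crib letter from the matching ciphertext letter (mod 26):
d(3)−u(20)=-17≡9 → j
y(24)−j(9)=15 → p
y(24)−v(21)=3 → d
a(0)−q(16)=-16≡10 → k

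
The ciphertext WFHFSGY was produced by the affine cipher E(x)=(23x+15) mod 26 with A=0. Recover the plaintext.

PMUMZDX

The inverse of 23 mod 26 is 17, since 23·17=391≡1. Apply D(y)=17·(y−15) mod 26:
W(22): 17·(22−15)=119≡15 → P
F(5): 17·(5−15)=-170≡12 → M
H(7): 17·(7−15)=-136≡20 → U
F(5): 17·(5−15)=-170≡12 → M
S(18): 17·(18−15)=51≡25 → Z
G(6): 17·(6−15)=-153≡3 → D
Y(24): 17·(24−15)=153≡23 → X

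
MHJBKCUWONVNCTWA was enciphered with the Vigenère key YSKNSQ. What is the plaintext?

Repeat the key across the ciphertext: YSKNSQYSKNSQYSKN
M(12)−Y(24): -12≡14 → O
H(7)−S(18): -11≡15 → P
J(9)−K(10): -1≡25 → Z
B(1)−N(13): -12≡14 → O
K(10)−S(18): -8≡18 → S
C(2)−Q(16): -14≡12 → M
U(20)−Y(24): -4≡22 → W
W(22)−S(18): 4 → E
O(14)−K(10): 4 → E
N(13)−N(13): 0 → A
V(21)−S(18): 3 → D
N(13)−Q(16): -3≡23 → X
C(2)−Y(24): -22≡4 → E
T(19)−S(18): 1 → B
W(22)−K(10): 12 → M
A(0)−N(13): -13≡13 → N

OPZOSMWEEADXEBMN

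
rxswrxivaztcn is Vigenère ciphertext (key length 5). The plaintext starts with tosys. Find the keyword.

Subtract each crib letter from the matching ciphertext letter (mod 26):
r(17)−t(19)=-2≡24 → y
x(23)−o(14)=9 → j
s(18)−s(18)=0 → a
w(22)−y(24)=-2≡24 → y
r(17)−s(18)=-1≡25 → z

yjayz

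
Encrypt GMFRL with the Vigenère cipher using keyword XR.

Repeat the key across the message: XRXRX
G(6)+X(23): 29≡3 → D
M(12)+R(17): 29≡3 → D
F(5)+X(23): 28≡2 → C
R(17)+R(17): 34≡8 → I
L(11)+X(23): 34≡8 → I

DDCII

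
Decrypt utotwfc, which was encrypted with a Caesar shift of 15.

u(20): 20−15=5 → f
t(19): 19−15=4 → e
o(14): 14−15=-1≡25 → z
t(19): 19−15=4 → e
w(22): 22−15=7 → h
f(5): 5−15=-10≡16 → q
c(2): 2−15=-13≡13 → n

fezehqn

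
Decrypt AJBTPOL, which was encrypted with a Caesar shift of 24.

CLDVRQN

A(0): 0−24=-24≡2 → C
J(9): 9−24=-15≡11 → L
B(1): 1−24=-23≡3 → D
T(19): 19−24=-5≡21 → V
P(15): 15−24=-9≡17 → R
O(14): 14−24=-10≡16 → Q
L(11): 11−24=-13≡13 → N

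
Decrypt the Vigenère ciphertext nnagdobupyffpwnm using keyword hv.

Repeat the key across the ciphertext: hvhvhvhvhvhvhvhv
n(13)−h(7): 6 → g
n(13)−v(21): -8≡18 → s
a(0)−h(7): -7≡19 → t
g(6)−v(21): -15≡11 → l
d(3)−h(7): -4≡22 → w
o(14)−v(21): -7≡19 → t
b(1)−h(7): -6≡20 → u
u(20)−v(21): -1≡25 → z
p(15)−h(7): 8 → i
y(24)−v(21): 3 → d
f(5)−h(7): -2≡24 → y
f(5)−v(21): -16≡10 → k
p(15)−h(7): 8 → i
w(22)−v(21): 1 → b
n(13)−h(7): 6 → g
m(12)−v(21): -9≡17 → r

gstlwtuzidykibgr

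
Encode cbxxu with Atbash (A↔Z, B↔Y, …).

c(2) → x(23)
b(1) → y(24)
x(23) → c(2)
x(23) → c(2)
u(20) → f(5)

xyccf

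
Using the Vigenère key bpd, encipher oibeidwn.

pxefxgxc

Repeat the key across the message: bpdbpdbp
o(14)+b(1): 15 → p
i(8)+p(15): 23 → x
b(1)+d(3): 4 → e
e(4)+b(1): 5 → f
i(8)+p(15): 23 → x
d(3)+d(3): 6 → g
w(22)+b(1): 23 → x
n(13)+p(15): 28≡2 → c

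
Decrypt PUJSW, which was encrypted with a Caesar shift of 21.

P(15): 15−21=-6≡20 → U
U(20): 20−21=-1≡25 → Z
J(9): 9−21=-12≡14 → O
S(18): 18−21=-3≡23 → X
W(22): 22−21=1 → B

UZOXB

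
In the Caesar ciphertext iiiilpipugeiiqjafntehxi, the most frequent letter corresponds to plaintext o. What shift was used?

20

The most frequent ciphertext letter is i (appears 8 times).
i is position 8; o is position 14.
Shift = -6≡20.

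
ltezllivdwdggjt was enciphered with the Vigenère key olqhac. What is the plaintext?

Repeat the key across the ciphertext: olqhacolqhacolq
l(11)−o(14): -3≡23 → x
t(19)−l(11): 8 → i
e(4)−q(16): -12≡14 → o
z(25)−h(7): 18 → s
l(11)−a(0): 11 → l
l(11)−c(2): 9 → j
i(8)−o(14): -6≡20 → u
v(21)−l(11): 10 → k
d(3)−q(16): -13≡13 → n
w(22)−h(7): 15 → p
d(3)−a(0): 3 → d
g(6)−c(2): 4 → e
g(6)−o(14): -8≡18 → s
j(9)−l(11): -2≡24 → y
t(19)−q(16): 3 → d

xiosljuknpdesyd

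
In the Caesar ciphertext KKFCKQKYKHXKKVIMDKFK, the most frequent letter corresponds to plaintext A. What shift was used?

The most frequent ciphertext letter is K (appears 9 times).
K is position 10; A is position 0.
Shift = 10.

10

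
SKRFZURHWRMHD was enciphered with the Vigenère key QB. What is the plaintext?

CJBEJTBGGQWGN

Repeat the key across the ciphertext: QBQBQBQBQBQBQ
S(18)−Q(16): 2 → C
K(10)−B(1): 9 → J
R(17)−Q(16): 1 → B
F(5)−B(1): 4 → E
Z(25)−Q(16): 9 → J
U(20)−B(1): 19 → T
R(17)−Q(16): 1 → B
H(7)−B(1): 6 → G
W(22)−Q(16): 6 → G
R(17)−B(1): 16 → Q
M(12)−Q(16): -4≡22 → W
H(7)−B(1): 6 → G
D(3)−Q(16): -13≡13 → N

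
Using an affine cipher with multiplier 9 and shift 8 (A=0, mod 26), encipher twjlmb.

t(19): 9·19+8=179≡23 → x
w(22): 9·22+8=206≡24 → y
j(9): 9·9+8=89≡11 → l
l(11): 9·11+8=107≡3 → d
m(12): 9·12+8=116≡12 → m
b(1): 9·1+8=17 → r

xyldmr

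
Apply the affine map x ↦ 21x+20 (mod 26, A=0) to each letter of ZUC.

Z(25): 21·25+20=545≡25 → Z
U(20): 21·20+20=440≡24 → Y
C(2): 21·2+20=62≡10 → K

ZYK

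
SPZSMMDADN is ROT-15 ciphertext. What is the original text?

S(18): 18−15=3 → D
P(15): 15−15=0 → A
Z(25): 25−15=10 → K
S(18): 18−15=3 → D
M(12): 12−15=-3≡23 → X
M(12): 12−15=-3≡23 → X
D(3): 3−15=-12≡14 → O
A(0): 0−15=-15≡11 → L
D(3): 3−15=-12≡14 → O
N(13): 13−15=-2≡24 → Y

DAKDXXOLOY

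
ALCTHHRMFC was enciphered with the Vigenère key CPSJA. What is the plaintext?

Repeat the key across the ciphertext: CPSJACPSJA
A(0)−C(2): -2≡24 → Y
L(11)−P(15): -4≡22 → W
C(2)−S(18): -16≡10 → K
T(19)−J(9): 10 → K
H(7)−A(0): 7 → H
H(7)−C(2): 5 → F
R(17)−P(15): 2 → C
M(12)−S(18): -6≡20 → U
F(5)−J(9): -4≡22 → W
C(2)−A(0): 2 → C

YWKKHFCUWC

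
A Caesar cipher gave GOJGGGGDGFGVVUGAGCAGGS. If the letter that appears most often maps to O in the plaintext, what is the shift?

The most frequent ciphertext letter is G (appears 11 times).
G is position 6; O is position 14.
Shift = -8≡18.

18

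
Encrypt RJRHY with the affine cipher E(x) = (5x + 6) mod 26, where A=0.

R(17): 5·17+6=91≡13 → N
J(9): 5·9+6=51≡25 → Z
R(17): 5·17+6=91≡13 → N
H(7): 5·7+6=41≡15 → P
Y(24): 5·24+6=126≡22 → W

NZNPW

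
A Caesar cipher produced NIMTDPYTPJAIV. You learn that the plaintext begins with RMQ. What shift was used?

22

From the crib: N(13)−R(17)=-4≡22, so the shift is 22.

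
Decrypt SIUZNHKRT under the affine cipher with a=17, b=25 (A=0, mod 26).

The inverse of 17 mod 26 is 23, since 17·23=391≡1. Apply D(y)=23·(y−25) mod 26:
S(18): 23·(18−25)=-161≡21 → V
I(8): 23·(8−25)=-391≡25 → Z
U(20): 23·(20−25)=-115≡15 → P
Z(25): 23·(25−25)=0 → A
N(13): 23·(13−25)=-276≡10 → K
H(7): 23·(7−25)=-414≡2 → C
K(10): 23·(10−25)=-345≡19 → T
R(17): 23·(17−25)=-184≡24 → Y
T(19): 23·(19−25)=-138≡18 → S

VZPAKCTYS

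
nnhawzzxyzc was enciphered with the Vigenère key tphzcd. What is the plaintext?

Repeat the key across the ciphertext: tphzcdtphzc
n(13)−t(19): -6≡20 → u
n(13)−p(15): -2≡24 → y
h(7)−h(7): 0 → a
a(0)−z(25): -25≡1 → b
w(22)−c(2): 20 → u
z(25)−d(3): 22 → w
z(25)−t(19): 6 → g
x(23)−p(15): 8 → i
y(24)−h(7): 17 → r
z(25)−z(25): 0 → a
c(2)−c(2): 0 → a

uyabuwgiraa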